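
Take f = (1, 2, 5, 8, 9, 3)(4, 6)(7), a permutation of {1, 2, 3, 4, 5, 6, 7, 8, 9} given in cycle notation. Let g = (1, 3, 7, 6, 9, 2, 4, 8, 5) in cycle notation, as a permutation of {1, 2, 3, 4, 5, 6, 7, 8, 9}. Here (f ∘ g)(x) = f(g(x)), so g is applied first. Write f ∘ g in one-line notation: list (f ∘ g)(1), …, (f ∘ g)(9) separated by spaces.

1 6 7 9 2 3 4 8 5

(f ∘ g)(x) = f(g(x)). Computing each image: f(g(1)) = f(3) = 1, f(g(2)) = f(4) = 6, f(g(3)) = f(7) = 7, f(g(4)) = f(8) = 9, f(g(5)) = f(1) = 2, f(g(6)) = f(9) = 3, f(g(7)) = f(6) = 4, f(g(8)) = f(5) = 8, f(g(9)) = f(2) = 5.
Hence f ∘ g = [1 6 7 9 2 3 4 8 5].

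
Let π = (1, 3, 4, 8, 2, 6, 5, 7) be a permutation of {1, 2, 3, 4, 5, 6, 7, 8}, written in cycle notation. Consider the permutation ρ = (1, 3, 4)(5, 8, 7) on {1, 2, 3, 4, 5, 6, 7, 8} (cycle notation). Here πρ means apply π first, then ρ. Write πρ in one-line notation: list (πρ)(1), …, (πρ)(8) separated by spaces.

For each element, apply π then ρ: 1 → 3 → 4; 2 → 6 → 6; 3 → 4 → 1; 4 → 8 → 7; 5 → 7 → 5; 6 → 5 → 8; 7 → 1 → 3; 8 → 2 → 2.
Collecting the images, πρ = [4 6 1 7 5 8 3 2].

4 6 1 7 5 8 3 2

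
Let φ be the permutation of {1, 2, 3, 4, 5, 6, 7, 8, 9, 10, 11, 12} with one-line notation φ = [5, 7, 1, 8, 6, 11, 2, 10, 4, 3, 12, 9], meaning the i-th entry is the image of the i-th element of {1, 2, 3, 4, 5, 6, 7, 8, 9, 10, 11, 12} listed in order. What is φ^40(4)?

4

Tracing 4 → 8 → … returns to 4 after 10 steps, so 4 lies in a 10-cycle (1 5 6 11 12 9 4 8 10 3).
Since the cycle has length 10, φ^40 acts on it the same as φ^0 (40 mod 10 = 0).
So φ^40(4) = 4.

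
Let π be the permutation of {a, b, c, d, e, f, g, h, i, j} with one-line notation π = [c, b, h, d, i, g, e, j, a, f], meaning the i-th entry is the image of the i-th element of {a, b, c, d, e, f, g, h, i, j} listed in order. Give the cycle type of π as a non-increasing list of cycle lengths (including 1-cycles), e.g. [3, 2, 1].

[8, 1, 1]

The disjoint cycles are (a c h j f g e i)(b)(d), with lengths 8, 1, 1 in non-increasing order.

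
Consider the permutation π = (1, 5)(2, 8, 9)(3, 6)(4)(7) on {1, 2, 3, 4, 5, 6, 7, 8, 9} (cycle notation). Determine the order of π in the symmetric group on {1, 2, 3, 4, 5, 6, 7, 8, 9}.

6

The cycle type of π is (3, 2, 2, 1, 1).
The order of π is the least common multiple of its cycle lengths: lcm(3, 2, 2) = 6.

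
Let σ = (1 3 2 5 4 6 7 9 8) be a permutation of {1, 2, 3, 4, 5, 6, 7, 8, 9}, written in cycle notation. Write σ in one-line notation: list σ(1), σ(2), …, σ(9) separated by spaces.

Reading each image from the cycles: 1→3, 2→5, 3→2, 4→6, 5→4, 6→7, 7→9, 8→1, 9→8.
So the one-line form is 3 5 2 6 4 7 9 1 8.

3 5 2 6 4 7 9 1 8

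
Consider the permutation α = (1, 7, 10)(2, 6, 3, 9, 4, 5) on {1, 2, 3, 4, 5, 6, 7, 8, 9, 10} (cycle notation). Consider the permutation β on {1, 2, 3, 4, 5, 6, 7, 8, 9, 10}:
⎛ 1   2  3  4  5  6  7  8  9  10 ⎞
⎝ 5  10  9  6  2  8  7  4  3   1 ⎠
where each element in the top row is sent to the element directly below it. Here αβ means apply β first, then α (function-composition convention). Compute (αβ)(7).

10

First apply β: β(7) = 7, then α(7) = 10. Thus (αβ)(7) = 10.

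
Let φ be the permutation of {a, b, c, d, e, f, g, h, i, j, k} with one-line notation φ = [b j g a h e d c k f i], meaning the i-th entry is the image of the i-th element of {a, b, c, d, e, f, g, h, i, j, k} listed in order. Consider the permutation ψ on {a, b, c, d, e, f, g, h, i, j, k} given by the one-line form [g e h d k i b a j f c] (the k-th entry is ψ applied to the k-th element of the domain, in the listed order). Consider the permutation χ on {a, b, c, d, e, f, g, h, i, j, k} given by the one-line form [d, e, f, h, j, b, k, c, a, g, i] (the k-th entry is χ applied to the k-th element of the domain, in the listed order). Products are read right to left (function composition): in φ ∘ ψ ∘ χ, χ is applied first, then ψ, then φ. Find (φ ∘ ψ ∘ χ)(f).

h

(φ ∘ ψ ∘ χ)(f) = φ(ψ(χ(f))). χ(f) = b, then ψ(b) = e, then φ(e) = h, so the result is h.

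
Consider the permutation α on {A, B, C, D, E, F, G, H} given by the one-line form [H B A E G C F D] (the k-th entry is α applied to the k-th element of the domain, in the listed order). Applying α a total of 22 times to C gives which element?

A

Tracing C → A → … returns to C after 7 steps, so C lies in a 7-cycle (A, H, D, E, G, F, C).
Powers repeat with period 7 on this cycle, and 22 mod 7 = 1, so α^22(C) = α^1(C).
Stepping 1 place around the cycle: C → A.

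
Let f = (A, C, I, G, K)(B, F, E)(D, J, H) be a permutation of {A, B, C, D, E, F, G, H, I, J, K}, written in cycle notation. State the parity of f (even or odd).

The cycle lengths are 5, 3, 3.
A cycle is odd iff its length is even; f has 0 even-length cycles, so sgn(f) = (−1)^0 and f is even.

even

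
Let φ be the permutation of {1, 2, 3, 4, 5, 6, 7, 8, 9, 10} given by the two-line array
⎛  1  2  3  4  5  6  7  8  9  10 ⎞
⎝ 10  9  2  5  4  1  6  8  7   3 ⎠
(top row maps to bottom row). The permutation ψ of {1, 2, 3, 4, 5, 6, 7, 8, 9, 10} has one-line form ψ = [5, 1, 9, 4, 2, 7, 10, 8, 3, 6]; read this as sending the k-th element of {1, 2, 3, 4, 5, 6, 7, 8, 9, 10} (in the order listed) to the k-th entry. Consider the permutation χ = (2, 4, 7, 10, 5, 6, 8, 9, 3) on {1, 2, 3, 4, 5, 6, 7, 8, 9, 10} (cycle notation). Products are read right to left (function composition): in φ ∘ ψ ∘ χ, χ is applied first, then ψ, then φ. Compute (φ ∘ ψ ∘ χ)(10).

Chase 10: χ(10) = 5; ψ(5) = 2; φ(2) = 9. Hence (φ ∘ ψ ∘ χ)(10) = 9.

9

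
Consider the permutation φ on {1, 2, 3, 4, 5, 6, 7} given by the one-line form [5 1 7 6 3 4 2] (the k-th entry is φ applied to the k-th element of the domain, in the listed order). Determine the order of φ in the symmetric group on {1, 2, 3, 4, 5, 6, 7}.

Writing φ as disjoint cycles, the cycle lengths are 5, 2.
Since disjoint cycles commute, ord(φ) = lcm(5, 2) = 10.

10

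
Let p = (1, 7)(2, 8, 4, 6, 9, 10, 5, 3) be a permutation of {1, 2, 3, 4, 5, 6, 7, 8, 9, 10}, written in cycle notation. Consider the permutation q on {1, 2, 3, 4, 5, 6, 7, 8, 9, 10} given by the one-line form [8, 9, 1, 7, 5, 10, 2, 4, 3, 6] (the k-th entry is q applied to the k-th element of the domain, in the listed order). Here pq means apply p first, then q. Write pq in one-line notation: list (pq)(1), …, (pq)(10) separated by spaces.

2 4 9 10 1 3 8 7 6 5

For each element, apply p then q: 1 → 7 → 2; 2 → 8 → 4; 3 → 2 → 9; 4 → 6 → 10; 5 → 3 → 1; 6 → 9 → 3; 7 → 1 → 8; 8 → 4 → 7; 9 → 10 → 6; 10 → 5 → 5.
Collecting the images, pq = [2 4 9 10 1 3 8 7 6 5].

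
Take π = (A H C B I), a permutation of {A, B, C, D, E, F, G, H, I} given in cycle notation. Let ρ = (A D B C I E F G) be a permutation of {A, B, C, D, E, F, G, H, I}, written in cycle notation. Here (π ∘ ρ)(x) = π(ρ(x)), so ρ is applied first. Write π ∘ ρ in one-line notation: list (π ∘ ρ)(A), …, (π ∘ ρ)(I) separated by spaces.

D B A I F G H C E

Chase each element through ρ then π: A → D → D; B → C → B; C → I → A; D → B → I; E → F → F; F → G → G; G → A → H; H → H → C; I → E → E.
Collecting the images, π ∘ ρ = [D B A I F G H C E].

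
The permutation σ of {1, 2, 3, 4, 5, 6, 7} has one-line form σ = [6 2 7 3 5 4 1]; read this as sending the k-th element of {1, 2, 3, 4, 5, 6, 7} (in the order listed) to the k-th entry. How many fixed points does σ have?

The fixed points (elements with σ(x) = x) are {2, 5}, so there are 2.

2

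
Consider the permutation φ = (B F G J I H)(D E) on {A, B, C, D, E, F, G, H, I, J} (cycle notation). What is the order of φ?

6

The cycle type of φ is (6, 2, 1, 1).
Since disjoint cycles commute, ord(φ) = lcm(6, 2) = 6.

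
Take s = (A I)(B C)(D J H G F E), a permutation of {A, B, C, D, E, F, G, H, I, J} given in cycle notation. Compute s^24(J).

J

J lies in the 6-cycle (D J H G F E).
On a 6-cycle, s^6 is the identity, so s^24 = s^0 there (24 ≡ 0 mod 6).
So s^24(J) = J.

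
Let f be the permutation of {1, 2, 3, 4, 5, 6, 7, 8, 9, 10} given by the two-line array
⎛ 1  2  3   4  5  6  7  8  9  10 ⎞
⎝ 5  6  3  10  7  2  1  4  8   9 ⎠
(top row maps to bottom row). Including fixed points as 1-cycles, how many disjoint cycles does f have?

4

The cycle decomposition is (1 5 7)(2 6)(3)(4 10 9 8), which has 4 cycles (counting 1-cycles).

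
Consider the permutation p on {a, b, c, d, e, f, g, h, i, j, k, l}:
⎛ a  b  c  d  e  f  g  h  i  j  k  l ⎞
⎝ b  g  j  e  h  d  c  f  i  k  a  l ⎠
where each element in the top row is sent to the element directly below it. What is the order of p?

12

The disjoint-cycle form of p has cycle lengths 6, 4, 1, 1.
The order of p is the least common multiple of its cycle lengths: lcm(6, 4) = 12.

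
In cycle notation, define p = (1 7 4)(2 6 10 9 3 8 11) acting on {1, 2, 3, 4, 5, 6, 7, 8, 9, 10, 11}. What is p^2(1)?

1 lies in the 3-cycle (1 7 4).
Advancing 2 steps from 1: 1 → 7 → 4.

4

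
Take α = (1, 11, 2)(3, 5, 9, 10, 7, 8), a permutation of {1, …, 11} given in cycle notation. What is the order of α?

6

The disjoint cycles have lengths 6, 3, 1, 1.
The order is lcm(6, 3) = 6.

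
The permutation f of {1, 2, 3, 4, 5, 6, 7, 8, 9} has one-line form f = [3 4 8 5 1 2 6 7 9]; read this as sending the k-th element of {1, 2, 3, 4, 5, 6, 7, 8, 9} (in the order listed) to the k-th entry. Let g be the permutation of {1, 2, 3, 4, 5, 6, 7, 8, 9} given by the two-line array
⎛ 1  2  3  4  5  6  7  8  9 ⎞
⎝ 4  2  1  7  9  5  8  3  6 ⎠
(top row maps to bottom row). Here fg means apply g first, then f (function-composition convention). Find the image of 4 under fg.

6

(fg)(4) = f(g(4)). g(4) = 7, then f(7) = 6. So (fg)(4) = 6.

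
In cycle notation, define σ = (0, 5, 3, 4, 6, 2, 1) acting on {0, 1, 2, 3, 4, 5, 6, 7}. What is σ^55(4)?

4 lies in the 7-cycle (0, 5, 3, 4, 6, 2, 1).
On a 7-cycle, σ^7 is the identity, so σ^55 = σ^6 there (55 ≡ 6 mod 7).
Stepping 6 places around the cycle: 4 → 6 → 2 → 1 → 0 → 5 → 3.

3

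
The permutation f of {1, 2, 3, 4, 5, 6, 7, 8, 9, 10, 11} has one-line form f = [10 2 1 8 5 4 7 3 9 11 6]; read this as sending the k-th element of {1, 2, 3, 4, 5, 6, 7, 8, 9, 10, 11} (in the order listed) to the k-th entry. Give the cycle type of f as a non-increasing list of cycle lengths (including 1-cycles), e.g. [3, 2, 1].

The disjoint cycles are (1, 10, 11, 6, 4, 8, 3)(2)(5)(7)(9), with lengths 7, 1, 1, 1, 1 in non-increasing order.

[7, 1, 1, 1, 1]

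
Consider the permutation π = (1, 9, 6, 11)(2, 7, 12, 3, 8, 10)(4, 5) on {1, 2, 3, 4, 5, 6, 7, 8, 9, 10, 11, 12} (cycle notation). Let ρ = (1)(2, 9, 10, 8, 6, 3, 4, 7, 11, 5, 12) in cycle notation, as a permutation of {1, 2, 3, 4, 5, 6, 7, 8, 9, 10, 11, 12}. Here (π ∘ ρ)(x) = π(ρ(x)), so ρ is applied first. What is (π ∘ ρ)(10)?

10

First apply ρ: ρ(10) = 8, then π(8) = 10. Thus (π ∘ ρ)(10) = 10.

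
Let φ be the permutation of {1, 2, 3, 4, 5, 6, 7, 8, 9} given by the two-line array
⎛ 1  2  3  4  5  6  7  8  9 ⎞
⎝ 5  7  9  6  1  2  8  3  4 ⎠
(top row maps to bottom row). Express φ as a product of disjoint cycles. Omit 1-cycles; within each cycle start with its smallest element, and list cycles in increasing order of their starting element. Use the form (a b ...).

Iterating φ from 1 gives 1 → 5 → 1; that is the 2-cycle (1 5).
Continuing from each remaining unvisited element yields (1 5)(2 7 8 3 9 4 6).

(1 5)(2 7 8 3 9 4 6)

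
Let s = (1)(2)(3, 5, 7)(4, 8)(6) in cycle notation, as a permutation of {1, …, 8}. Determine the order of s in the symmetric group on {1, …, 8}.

6

The cycle type of s is (3, 2, 1, 1, 1).
The order of s is the least common multiple of its cycle lengths: lcm(3, 2) = 6.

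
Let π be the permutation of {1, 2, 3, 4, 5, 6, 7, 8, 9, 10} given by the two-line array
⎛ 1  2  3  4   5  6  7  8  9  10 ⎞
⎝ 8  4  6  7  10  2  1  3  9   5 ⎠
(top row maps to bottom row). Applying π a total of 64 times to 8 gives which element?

3

Tracing 8 → 3 → … returns to 8 after 7 steps, so 8 lies in a 7-cycle (1 8 3 6 2 4 7).
Powers repeat with period 7 on this cycle, and 64 mod 7 = 1, so π^64(8) = π^1(8).
Advancing 1 step from 8: 8 → 3.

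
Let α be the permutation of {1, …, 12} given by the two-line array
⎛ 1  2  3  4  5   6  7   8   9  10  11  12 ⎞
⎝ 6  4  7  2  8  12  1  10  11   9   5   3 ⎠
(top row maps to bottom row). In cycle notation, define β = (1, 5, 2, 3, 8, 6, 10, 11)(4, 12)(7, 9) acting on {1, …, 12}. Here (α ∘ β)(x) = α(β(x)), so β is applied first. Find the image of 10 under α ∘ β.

(α ∘ β)(10) = α(β(10)). β(10) = 11, then α(11) = 5. So (α ∘ β)(10) = 5.

5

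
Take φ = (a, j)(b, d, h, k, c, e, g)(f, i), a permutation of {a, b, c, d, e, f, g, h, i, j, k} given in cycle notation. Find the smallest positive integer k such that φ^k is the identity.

14

The cycle type of φ is (7, 2, 2).
The order is lcm(7, 2, 2) = 14.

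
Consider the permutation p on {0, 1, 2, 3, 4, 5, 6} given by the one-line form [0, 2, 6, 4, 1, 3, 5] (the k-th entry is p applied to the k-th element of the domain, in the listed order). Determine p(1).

1 is element number 2 of the domain, and entry number 2 of the one-line form is 2, so p(1) = 2.

2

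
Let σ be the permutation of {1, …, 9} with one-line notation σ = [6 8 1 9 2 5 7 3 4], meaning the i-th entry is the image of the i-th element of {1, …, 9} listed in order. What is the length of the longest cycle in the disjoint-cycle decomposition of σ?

6

Decomposing into disjoint cycles gives (1 6 5 2 8 3)(4 9); the longest has length 6.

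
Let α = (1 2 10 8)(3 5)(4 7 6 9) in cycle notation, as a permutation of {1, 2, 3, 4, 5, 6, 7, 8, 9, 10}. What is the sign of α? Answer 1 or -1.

-1

The cycle lengths are 4, 4, 2.
A cycle is odd iff its length is even; α has 3 even-length cycles, so sgn(α) = (−1)^3 and α is odd.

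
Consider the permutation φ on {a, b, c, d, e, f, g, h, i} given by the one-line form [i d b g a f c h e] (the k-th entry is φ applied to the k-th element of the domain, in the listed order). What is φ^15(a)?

Tracing a → i → … returns to a after 3 steps, so a lies in a 3-cycle (a, i, e).
On a 3-cycle, φ^3 is the identity, so φ^15 = φ^0 there (15 ≡ 0 mod 3).
So φ^15(a) = a.

a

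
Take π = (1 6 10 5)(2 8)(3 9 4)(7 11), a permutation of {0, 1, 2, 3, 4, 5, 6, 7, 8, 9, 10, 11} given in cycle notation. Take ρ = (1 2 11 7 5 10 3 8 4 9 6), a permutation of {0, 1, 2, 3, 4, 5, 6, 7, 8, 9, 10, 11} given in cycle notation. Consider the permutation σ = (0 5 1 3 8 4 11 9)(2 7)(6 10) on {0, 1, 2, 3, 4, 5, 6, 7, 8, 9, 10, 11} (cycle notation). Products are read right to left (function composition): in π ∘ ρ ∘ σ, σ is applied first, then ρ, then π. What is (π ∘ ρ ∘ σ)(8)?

4

Chase 8: σ(8) = 4; ρ(4) = 9; π(9) = 4. Hence (π ∘ ρ ∘ σ)(8) = 4.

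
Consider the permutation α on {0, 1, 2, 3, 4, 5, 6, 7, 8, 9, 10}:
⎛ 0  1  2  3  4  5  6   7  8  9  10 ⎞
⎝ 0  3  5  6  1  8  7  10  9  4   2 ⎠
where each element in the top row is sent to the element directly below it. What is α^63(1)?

7

Tracing 1 → 3 → … returns to 1 after 10 steps, so 1 lies in a 10-cycle (1 3 6 7 10 2 5 8 9 4).
Powers repeat with period 10 on this cycle, and 63 mod 10 = 3, so α^63(1) = α^3(1).
Advancing 3 steps from 1: 1 → 3 → 6 → 7.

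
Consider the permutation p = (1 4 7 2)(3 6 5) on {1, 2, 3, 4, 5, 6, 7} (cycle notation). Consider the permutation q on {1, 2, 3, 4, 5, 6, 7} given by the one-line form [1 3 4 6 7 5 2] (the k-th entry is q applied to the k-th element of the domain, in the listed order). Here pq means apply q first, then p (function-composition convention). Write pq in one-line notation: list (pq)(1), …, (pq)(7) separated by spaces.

(pq)(x) = p(q(x)). Computing each image: p(q(1)) = p(1) = 4, p(q(2)) = p(3) = 6, p(q(3)) = p(4) = 7, p(q(4)) = p(6) = 5, p(q(5)) = p(7) = 2, p(q(6)) = p(5) = 3, p(q(7)) = p(2) = 1.
Hence pq = [4 6 7 5 2 3 1].

4 6 7 5 2 3 1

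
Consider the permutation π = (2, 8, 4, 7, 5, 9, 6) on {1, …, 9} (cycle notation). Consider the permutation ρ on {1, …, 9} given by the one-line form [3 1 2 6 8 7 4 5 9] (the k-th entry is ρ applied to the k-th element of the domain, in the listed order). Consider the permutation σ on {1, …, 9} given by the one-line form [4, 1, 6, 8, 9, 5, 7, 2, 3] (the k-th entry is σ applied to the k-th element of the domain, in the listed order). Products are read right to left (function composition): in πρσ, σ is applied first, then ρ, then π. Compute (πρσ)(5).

(πρσ)(5) = π(ρ(σ(5))). σ(5) = 9, then ρ(9) = 9, then π(9) = 6, so the result is 6.

6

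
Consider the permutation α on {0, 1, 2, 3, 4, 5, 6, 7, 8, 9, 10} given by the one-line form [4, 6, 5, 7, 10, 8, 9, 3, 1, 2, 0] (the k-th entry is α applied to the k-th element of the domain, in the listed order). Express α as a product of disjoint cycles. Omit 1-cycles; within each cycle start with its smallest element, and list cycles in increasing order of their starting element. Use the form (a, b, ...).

(0, 4, 10)(1, 6, 9, 2, 5, 8)(3, 7)

Iterating α from 0 gives 0 → 4 → 10 → 0; that is the 3-cycle (0, 4, 10).
Continuing from each remaining unvisited element yields (0, 4, 10)(1, 6, 9, 2, 5, 8)(3, 7).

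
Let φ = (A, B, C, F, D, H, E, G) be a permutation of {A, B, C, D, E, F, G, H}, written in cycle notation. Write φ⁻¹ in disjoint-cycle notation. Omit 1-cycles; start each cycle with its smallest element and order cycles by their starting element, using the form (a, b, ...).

The inverse reverses each cycle.
Reversing each cycle of φ and rotating so the smallest element leads gives (A, G, E, H, D, F, C, B).

(A, G, E, H, D, F, C, B)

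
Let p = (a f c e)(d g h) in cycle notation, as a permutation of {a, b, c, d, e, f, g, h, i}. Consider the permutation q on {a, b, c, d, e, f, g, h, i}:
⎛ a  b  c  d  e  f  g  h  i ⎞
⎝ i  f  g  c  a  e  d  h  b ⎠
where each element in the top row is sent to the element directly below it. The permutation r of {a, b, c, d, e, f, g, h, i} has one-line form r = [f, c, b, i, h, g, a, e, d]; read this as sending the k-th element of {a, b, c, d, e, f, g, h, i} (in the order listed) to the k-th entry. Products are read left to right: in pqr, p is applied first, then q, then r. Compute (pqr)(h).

b

(pqr)(h) = r(q(p(h))). p(h) = d, then q(d) = c, then r(c) = b, so the result is b.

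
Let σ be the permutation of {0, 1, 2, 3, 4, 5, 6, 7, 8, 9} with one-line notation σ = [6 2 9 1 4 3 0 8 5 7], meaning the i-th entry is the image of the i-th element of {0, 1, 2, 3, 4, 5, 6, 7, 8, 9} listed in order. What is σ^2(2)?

7

Tracing 2 → 9 → … returns to 2 after 7 steps, so 2 lies in a 7-cycle (1 2 9 7 8 5 3).
Advancing 2 steps from 2: 2 → 9 → 7.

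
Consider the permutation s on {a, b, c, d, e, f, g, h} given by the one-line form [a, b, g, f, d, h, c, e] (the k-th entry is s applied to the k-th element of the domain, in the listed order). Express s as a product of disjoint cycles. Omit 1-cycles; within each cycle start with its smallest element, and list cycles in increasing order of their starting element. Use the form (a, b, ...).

(c, g)(d, f, h, e)

Iterating s from c gives c → g → c; that is the 2-cycle (c, g).
Repeating from the next unused element and collecting all non-trivial cycles gives (c, g)(d, f, h, e).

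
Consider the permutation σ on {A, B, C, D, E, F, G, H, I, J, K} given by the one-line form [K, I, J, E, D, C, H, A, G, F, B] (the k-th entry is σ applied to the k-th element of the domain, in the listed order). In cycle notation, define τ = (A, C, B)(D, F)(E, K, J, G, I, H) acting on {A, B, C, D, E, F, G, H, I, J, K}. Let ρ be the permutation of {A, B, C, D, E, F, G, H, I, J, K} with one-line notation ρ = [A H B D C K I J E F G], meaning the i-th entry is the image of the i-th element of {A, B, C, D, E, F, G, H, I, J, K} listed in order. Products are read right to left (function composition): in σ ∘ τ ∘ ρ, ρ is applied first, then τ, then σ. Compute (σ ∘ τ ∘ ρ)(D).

Chase D: ρ(D) = D; τ(D) = F; σ(F) = C. Hence (σ ∘ τ ∘ ρ)(D) = C.

C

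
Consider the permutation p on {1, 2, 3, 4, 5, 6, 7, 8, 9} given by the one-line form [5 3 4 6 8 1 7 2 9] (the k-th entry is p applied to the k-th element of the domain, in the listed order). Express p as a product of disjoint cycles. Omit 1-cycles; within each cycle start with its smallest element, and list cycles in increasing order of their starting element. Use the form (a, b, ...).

(1, 5, 8, 2, 3, 4, 6)

Iterating p from 1 gives 1 → 5 → 8 → 2 → 3 → 4 → 6 → 1; that is the 7-cycle (1, 5, 8, 2, 3, 4, 6).
Repeating from the next unused element and collecting all non-trivial cycles gives (1, 5, 8, 2, 3, 4, 6).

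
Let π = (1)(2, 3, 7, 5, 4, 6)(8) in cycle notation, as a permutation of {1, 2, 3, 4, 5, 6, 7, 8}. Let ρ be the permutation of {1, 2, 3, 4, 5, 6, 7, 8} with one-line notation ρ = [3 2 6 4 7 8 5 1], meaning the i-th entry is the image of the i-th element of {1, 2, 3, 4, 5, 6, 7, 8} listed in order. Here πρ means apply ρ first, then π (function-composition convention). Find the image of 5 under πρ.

5

First apply ρ: ρ(5) = 7, then π(7) = 5. Thus (πρ)(5) = 5.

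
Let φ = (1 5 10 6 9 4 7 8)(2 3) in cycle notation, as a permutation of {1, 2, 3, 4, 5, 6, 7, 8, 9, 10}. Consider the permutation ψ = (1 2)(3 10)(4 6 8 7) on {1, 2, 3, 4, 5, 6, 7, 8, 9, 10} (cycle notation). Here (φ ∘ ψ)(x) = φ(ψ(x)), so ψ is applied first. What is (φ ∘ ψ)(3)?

First apply ψ: ψ(3) = 10, then φ(10) = 6. Thus (φ ∘ ψ)(3) = 6.

6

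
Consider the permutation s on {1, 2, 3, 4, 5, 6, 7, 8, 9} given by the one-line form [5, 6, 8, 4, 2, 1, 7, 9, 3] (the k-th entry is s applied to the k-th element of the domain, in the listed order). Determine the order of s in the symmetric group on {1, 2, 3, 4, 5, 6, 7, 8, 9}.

12

The disjoint-cycle form of s has cycle lengths 4, 3, 1, 1.
The order is lcm(4, 3) = 12.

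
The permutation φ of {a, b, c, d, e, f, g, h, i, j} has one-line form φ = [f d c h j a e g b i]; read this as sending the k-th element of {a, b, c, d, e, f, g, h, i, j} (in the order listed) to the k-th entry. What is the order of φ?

Writing φ as disjoint cycles, the cycle lengths are 7, 2, 1.
Since disjoint cycles commute, ord(φ) = lcm(7, 2) = 14.

14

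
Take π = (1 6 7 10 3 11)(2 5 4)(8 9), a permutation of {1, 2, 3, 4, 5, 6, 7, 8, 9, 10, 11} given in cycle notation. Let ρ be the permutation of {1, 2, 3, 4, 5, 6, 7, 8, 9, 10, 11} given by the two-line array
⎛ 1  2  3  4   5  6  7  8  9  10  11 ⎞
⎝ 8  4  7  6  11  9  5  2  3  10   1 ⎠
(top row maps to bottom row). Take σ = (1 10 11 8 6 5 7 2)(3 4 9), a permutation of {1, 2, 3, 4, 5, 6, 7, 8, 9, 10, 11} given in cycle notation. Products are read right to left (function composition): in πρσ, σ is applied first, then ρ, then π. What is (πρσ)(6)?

1

(πρσ)(6) = π(ρ(σ(6))). σ(6) = 5, then ρ(5) = 11, then π(11) = 1, so the result is 1.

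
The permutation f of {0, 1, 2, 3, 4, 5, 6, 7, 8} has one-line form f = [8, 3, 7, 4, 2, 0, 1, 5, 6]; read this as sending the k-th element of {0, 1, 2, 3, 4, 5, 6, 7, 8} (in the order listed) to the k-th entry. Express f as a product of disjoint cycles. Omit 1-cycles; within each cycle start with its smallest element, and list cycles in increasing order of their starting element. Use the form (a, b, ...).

(0, 8, 6, 1, 3, 4, 2, 7, 5)

Start at 0 and follow images: 0 → 8 → 6 → 1 → 3 → 4 → 2 → 7 → 5 → 0, giving the cycle (0, 8, 6, 1, 3, 4, 2, 7, 5).
Repeating from the next unused element and collecting all non-trivial cycles gives (0, 8, 6, 1, 3, 4, 2, 7, 5).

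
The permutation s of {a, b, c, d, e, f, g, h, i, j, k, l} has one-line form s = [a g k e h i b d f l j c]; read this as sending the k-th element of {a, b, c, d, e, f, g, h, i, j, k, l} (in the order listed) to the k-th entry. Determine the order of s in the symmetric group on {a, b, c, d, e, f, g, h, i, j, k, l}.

12

Writing s as disjoint cycles, the cycle lengths are 4, 3, 2, 2, 1.
The order is lcm(4, 3, 2, 2) = 12.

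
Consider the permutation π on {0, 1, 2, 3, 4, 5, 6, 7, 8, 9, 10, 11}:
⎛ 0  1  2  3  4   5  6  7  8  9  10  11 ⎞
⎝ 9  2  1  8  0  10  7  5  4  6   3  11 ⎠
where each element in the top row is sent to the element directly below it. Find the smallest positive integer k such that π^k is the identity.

18

The disjoint-cycle form of π has cycle lengths 9, 2, 1.
The order is lcm(9, 2) = 18.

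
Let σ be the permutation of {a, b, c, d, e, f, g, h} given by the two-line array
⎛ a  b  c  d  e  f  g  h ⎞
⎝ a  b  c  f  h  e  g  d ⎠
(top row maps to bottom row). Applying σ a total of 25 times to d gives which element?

f

Tracing d → f → … returns to d after 4 steps, so d lies in a 4-cycle (d, f, e, h).
Powers repeat with period 4 on this cycle, and 25 mod 4 = 1, so σ^25(d) = σ^1(d).
Stepping 1 place around the cycle: d → f.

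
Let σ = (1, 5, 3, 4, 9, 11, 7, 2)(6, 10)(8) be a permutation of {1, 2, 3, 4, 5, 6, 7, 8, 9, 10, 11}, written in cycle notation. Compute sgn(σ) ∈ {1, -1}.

The cycle lengths are 8, 2, 1.
A cycle is odd iff its length is even; σ has 2 even-length cycles, so sgn(σ) = (−1)^2 and σ is even.

1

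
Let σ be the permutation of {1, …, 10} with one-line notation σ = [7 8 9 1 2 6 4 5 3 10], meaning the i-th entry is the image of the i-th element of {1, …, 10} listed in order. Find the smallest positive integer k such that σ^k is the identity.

6

Decomposing into disjoint cycles gives cycle lengths 3, 3, 2, 1, 1.
The order is lcm(3, 3, 2) = 6.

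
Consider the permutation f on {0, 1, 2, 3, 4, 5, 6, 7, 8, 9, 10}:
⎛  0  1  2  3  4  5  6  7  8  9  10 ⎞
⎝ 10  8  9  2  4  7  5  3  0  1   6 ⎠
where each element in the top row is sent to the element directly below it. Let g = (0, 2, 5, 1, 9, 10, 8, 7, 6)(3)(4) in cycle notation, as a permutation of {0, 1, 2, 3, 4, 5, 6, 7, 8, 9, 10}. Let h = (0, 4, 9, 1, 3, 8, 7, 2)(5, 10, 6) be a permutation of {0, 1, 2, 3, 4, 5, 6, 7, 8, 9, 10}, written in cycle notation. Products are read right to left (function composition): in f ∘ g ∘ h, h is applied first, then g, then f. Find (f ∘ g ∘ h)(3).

3

Apply the permutations in order: h(3) = 8, then g(8) = 7, then f(7) = 3. So (f ∘ g ∘ h)(3) = 3.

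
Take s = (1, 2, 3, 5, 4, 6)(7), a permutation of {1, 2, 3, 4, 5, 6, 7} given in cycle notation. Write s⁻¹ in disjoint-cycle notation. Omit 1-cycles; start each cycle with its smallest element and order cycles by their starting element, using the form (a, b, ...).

(1, 6, 4, 5, 3, 2)

Inverting a permutation written in cycle notation just reverses the order within every cycle.
After reversing and putting each cycle's least element first, s⁻¹ = (1, 6, 4, 5, 3, 2).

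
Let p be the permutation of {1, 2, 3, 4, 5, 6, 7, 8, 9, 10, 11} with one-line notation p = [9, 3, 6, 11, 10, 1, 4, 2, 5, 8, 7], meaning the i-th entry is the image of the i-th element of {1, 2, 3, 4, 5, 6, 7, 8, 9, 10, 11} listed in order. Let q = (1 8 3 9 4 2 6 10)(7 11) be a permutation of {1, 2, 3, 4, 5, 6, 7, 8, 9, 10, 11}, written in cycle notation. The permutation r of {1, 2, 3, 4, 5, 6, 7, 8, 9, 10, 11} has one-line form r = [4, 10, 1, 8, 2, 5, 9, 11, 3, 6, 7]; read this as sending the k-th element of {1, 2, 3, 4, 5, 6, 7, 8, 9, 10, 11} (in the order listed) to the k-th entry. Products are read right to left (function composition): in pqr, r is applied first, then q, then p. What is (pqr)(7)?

11

Chase 7: r(7) = 9; q(9) = 4; p(4) = 11. Hence (pqr)(7) = 11.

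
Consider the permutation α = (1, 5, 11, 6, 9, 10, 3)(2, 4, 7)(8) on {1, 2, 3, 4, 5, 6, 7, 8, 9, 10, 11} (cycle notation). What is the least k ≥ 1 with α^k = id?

The disjoint cycles have lengths 7, 3, 1.
The order is lcm(7, 3) = 21.

21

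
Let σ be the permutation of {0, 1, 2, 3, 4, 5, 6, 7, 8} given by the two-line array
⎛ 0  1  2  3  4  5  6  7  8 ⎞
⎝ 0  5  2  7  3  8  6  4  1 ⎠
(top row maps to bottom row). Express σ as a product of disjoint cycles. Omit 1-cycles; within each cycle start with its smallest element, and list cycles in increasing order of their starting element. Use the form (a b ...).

(1 5 8)(3 7 4)

Start at 1 and follow images: 1 → 5 → 8 → 1, giving the cycle (1 5 8).
Repeating from the next unused element and collecting all non-trivial cycles gives (1 5 8)(3 7 4).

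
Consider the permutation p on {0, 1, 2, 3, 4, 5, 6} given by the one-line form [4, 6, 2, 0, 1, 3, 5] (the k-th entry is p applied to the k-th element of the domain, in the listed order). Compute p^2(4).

Tracing 4 → 1 → … returns to 4 after 6 steps, so 4 lies in a 6-cycle (0, 4, 1, 6, 5, 3).
Advancing 2 steps from 4: 4 → 1 → 6.

6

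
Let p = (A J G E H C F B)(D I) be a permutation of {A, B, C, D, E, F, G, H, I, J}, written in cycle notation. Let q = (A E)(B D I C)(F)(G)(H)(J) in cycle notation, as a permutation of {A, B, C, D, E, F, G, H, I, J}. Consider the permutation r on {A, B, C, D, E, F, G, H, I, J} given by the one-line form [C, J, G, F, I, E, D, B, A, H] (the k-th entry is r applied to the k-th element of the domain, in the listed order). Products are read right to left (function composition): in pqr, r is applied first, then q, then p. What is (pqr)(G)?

D

Apply the permutations in order: r(G) = D, then q(D) = I, then p(I) = D. So (pqr)(G) = D.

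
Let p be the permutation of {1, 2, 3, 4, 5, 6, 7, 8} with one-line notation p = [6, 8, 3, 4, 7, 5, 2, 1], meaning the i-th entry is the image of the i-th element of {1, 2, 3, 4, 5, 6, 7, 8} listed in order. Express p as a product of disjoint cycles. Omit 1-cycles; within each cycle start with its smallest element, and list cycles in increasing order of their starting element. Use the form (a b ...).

Start at 1 and follow images: 1 → 6 → 5 → 7 → 2 → 8 → 1, giving the cycle (1 6 5 7 2 8).
Repeating from the next unused element and collecting all non-trivial cycles gives (1 6 5 7 2 8).

(1 6 5 7 2 8)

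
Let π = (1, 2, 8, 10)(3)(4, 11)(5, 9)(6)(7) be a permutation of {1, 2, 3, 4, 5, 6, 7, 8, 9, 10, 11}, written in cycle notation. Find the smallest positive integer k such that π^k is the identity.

4

The disjoint cycles have lengths 4, 2, 2, 1, 1, 1.
Since disjoint cycles commute, ord(π) = lcm(4, 2, 2) = 4.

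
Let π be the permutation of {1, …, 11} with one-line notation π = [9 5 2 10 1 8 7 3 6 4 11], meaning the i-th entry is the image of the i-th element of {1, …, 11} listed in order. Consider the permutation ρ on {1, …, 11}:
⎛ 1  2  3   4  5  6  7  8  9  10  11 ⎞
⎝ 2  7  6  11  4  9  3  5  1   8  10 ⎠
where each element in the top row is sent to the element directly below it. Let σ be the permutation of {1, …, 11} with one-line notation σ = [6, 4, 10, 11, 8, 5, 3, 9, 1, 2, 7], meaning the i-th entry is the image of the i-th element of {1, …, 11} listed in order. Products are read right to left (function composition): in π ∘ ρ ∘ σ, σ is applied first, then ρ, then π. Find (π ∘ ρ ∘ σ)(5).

1

Apply the permutations in order: σ(5) = 8, then ρ(8) = 5, then π(5) = 1. So (π ∘ ρ ∘ σ)(5) = 1.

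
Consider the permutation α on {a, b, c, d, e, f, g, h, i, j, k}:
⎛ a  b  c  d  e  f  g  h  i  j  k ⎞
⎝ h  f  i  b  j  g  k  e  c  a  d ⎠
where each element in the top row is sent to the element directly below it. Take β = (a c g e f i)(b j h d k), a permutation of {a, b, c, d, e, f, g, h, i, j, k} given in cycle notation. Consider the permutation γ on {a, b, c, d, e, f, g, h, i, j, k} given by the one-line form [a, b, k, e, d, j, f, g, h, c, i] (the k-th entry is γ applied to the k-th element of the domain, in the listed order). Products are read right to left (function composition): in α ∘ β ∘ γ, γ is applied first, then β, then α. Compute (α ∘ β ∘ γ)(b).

Chase b: γ(b) = b; β(b) = j; α(j) = a. Hence (α ∘ β ∘ γ)(b) = a.

a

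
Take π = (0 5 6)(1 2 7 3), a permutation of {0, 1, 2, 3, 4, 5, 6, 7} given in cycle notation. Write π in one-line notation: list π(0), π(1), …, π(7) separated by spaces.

Reading each image from the cycles: 0→5, 1→2, 2→7, 3→1, 4→4, 5→6, 6→0, 7→3.
Listing these in domain order gives 5 2 7 1 4 6 0 3.

5 2 7 1 4 6 0 3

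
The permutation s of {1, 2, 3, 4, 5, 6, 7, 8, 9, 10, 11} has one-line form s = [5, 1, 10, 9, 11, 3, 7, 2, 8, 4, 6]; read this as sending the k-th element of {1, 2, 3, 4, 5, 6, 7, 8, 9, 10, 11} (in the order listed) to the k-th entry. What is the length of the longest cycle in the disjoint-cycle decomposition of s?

Decomposing into disjoint cycles gives (1, 5, 11, 6, 3, 10, 4, 9, 8, 2); the longest has length 10.

10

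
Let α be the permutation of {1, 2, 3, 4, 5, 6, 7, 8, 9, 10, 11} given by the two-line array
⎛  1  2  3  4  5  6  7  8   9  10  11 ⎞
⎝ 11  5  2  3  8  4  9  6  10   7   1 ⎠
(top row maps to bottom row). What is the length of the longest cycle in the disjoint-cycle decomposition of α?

Decomposing into disjoint cycles gives (1, 11)(2, 5, 8, 6, 4, 3)(7, 9, 10); the longest has length 6.

6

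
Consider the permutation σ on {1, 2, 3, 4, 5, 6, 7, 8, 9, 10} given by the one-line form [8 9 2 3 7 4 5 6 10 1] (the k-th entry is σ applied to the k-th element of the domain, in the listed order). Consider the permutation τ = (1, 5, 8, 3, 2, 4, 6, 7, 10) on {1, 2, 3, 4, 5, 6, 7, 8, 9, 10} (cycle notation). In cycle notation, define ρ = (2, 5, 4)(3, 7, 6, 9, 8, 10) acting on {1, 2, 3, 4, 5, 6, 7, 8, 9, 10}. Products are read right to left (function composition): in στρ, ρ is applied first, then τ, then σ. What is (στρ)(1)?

7

Chase 1: ρ(1) = 1; τ(1) = 5; σ(5) = 7. Hence (στρ)(1) = 7.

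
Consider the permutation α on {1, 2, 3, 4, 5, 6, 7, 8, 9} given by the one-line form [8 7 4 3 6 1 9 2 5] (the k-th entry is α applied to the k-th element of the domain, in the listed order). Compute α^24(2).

5

Tracing 2 → 7 → … returns to 2 after 7 steps, so 2 lies in a 7-cycle (1 8 2 7 9 5 6).
On a 7-cycle, α^7 is the identity, so α^24 = α^3 there (24 ≡ 3 mod 7).
Stepping 3 places around the cycle: 2 → 7 → 9 → 5.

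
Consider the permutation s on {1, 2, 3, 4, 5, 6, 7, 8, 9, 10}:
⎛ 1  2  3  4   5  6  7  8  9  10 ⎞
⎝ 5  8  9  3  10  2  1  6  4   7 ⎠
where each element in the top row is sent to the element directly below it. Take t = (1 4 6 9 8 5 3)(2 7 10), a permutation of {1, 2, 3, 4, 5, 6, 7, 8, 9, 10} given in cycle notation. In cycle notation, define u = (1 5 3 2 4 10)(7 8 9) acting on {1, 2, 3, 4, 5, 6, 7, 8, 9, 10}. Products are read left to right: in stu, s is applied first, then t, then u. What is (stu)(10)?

1

(stu)(10) = u(t(s(10))). s(10) = 7, then t(7) = 10, then u(10) = 1, so the result is 1.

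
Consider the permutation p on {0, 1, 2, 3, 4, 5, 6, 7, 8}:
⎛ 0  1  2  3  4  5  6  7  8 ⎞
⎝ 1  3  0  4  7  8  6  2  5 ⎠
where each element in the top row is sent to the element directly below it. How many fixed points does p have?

1

The fixed points (elements with p(x) = x) are {6}, so there is 1.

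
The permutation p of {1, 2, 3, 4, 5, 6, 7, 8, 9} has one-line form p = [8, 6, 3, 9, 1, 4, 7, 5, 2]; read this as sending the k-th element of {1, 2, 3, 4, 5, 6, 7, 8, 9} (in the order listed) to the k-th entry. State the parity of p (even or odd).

In disjoint-cycle form the cycle lengths are 4, 3, 1, 1.
A cycle of length ℓ contributes ℓ−1 transpositions, so p is a product of 3 + 2 = 5 transpositions — odd.

odd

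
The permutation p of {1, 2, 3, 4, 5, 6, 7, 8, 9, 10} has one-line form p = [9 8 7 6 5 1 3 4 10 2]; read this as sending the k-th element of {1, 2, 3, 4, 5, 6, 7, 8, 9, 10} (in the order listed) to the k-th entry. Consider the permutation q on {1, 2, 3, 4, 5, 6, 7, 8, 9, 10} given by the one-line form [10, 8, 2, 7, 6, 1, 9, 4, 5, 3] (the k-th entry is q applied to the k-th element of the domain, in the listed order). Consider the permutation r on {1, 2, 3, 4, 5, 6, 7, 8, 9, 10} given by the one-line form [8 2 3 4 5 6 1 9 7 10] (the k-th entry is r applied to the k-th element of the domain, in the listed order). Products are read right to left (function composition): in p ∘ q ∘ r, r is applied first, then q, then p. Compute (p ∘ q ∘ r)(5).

1

(p ∘ q ∘ r)(5) = p(q(r(5))). r(5) = 5, then q(5) = 6, then p(6) = 1, so the result is 1.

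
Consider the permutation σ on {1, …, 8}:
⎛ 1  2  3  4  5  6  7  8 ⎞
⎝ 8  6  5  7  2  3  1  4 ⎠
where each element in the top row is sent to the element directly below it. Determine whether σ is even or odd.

In disjoint-cycle form the cycle lengths are 4, 4.
A cycle is odd iff its length is even; σ has 2 even-length cycles, so sgn(σ) = (−1)^2 and σ is even.

even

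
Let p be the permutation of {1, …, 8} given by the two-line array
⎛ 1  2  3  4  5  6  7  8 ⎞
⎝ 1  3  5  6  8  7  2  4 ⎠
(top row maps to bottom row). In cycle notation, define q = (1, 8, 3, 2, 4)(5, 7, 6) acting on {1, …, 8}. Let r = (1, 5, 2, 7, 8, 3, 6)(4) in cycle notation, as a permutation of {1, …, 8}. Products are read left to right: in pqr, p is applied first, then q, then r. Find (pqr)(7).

Apply the permutations in order: p(7) = 2, then q(2) = 4, then r(4) = 4. So (pqr)(7) = 4.

4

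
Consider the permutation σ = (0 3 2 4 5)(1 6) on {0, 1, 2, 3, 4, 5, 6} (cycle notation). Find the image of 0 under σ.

0 appears in (0 3 2 4 5); the next entry (wrapping around) is 3.

3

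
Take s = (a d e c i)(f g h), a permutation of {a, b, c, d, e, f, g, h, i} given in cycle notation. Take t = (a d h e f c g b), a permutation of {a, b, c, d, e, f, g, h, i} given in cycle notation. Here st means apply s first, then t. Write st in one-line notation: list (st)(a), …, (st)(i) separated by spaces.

h a i f g b e c d

(st)(x) = t(s(x)). Computing each image: t(s(a)) = t(d) = h, t(s(b)) = t(b) = a, t(s(c)) = t(i) = i, t(s(d)) = t(e) = f, t(s(e)) = t(c) = g, t(s(f)) = t(g) = b, t(s(g)) = t(h) = e, t(s(h)) = t(f) = c, t(s(i)) = t(a) = d.
Hence st = [h a i f g b e c d].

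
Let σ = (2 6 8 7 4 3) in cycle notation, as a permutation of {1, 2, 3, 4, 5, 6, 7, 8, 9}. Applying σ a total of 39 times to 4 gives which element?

4 lies in the 6-cycle (2 6 8 7 4 3).
On a 6-cycle, σ^6 is the identity, so σ^39 = σ^3 there (39 ≡ 3 mod 6).
Advancing 3 steps from 4: 4 → 3 → 2 → 6.

6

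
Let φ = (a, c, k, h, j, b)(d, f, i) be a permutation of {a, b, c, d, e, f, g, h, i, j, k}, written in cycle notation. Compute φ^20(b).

c

b lies in the 6-cycle (a, c, k, h, j, b).
Powers repeat with period 6 on this cycle, and 20 mod 6 = 2, so φ^20(b) = φ^2(b).
Stepping 2 places around the cycle: b → a → c.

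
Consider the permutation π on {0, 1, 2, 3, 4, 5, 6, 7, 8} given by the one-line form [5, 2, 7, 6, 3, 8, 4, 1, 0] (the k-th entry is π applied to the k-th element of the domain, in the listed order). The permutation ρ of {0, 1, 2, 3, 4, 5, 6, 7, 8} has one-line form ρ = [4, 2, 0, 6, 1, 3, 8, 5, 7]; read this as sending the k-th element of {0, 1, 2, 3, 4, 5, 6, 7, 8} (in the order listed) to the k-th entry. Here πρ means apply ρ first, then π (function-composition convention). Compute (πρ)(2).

First apply ρ: ρ(2) = 0, then π(0) = 5. Thus (πρ)(2) = 5.

5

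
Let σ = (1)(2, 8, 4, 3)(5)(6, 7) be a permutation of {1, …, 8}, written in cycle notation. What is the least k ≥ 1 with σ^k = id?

4

The cycle type of σ is (4, 2, 1, 1).
The order is lcm(4, 2) = 4.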